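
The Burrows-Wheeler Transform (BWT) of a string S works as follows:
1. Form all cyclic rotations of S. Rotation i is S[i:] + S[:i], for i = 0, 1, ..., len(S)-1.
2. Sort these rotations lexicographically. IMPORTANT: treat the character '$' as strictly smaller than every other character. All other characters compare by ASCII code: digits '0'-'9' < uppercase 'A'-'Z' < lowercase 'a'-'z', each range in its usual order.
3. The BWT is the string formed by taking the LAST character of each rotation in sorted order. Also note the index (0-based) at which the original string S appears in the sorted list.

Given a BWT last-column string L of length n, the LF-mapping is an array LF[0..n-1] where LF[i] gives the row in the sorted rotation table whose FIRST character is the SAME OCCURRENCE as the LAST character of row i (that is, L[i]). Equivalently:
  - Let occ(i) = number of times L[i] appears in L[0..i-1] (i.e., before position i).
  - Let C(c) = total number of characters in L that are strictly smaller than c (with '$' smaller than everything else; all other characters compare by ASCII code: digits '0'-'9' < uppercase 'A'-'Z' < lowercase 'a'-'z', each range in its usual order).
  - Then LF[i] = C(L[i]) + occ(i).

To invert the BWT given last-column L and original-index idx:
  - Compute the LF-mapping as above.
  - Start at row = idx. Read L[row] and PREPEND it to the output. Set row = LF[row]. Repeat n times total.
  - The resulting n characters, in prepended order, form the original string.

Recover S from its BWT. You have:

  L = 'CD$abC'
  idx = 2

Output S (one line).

Answer: CbaDC$

Derivation:
LF mapping: 1 3 0 4 5 2
Walk LF starting at row 2, prepending L[row]:
  step 1: row=2, L[2]='$', prepend. Next row=LF[2]=0
  step 2: row=0, L[0]='C', prepend. Next row=LF[0]=1
  step 3: row=1, L[1]='D', prepend. Next row=LF[1]=3
  step 4: row=3, L[3]='a', prepend. Next row=LF[3]=4
  step 5: row=4, L[4]='b', prepend. Next row=LF[4]=5
  step 6: row=5, L[5]='C', prepend. Next row=LF[5]=2
Reversed output: CbaDC$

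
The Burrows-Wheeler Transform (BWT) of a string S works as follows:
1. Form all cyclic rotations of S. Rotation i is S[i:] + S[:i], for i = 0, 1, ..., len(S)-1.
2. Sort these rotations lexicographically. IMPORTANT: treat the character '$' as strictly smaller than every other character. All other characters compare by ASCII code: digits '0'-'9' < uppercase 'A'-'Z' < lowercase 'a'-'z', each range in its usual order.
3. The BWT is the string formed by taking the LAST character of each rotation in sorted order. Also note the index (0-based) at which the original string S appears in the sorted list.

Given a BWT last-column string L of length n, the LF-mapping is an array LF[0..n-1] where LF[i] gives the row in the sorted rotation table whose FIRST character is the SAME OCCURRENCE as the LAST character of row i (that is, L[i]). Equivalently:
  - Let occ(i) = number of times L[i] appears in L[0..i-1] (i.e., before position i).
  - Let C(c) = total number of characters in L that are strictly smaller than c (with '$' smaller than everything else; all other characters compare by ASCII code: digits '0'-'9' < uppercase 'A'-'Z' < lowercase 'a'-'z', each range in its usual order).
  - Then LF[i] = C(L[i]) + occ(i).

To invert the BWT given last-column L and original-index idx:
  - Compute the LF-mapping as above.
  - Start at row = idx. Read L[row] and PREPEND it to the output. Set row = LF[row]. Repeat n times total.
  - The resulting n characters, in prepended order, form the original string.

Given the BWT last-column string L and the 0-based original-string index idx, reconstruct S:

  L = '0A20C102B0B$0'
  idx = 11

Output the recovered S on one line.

Answer: BB220010C0A0$

Derivation:
LF mapping: 1 9 7 2 12 6 3 8 10 4 11 0 5
Walk LF starting at row 11, prepending L[row]:
  step 1: row=11, L[11]='$', prepend. Next row=LF[11]=0
  step 2: row=0, L[0]='0', prepend. Next row=LF[0]=1
  step 3: row=1, L[1]='A', prepend. Next row=LF[1]=9
  step 4: row=9, L[9]='0', prepend. Next row=LF[9]=4
  step 5: row=4, L[4]='C', prepend. Next row=LF[4]=12
  step 6: row=12, L[12]='0', prepend. Next row=LF[12]=5
  step 7: row=5, L[5]='1', prepend. Next row=LF[5]=6
  step 8: row=6, L[6]='0', prepend. Next row=LF[6]=3
  step 9: row=3, L[3]='0', prepend. Next row=LF[3]=2
  step 10: row=2, L[2]='2', prepend. Next row=LF[2]=7
  step 11: row=7, L[7]='2', prepend. Next row=LF[7]=8
  step 12: row=8, L[8]='B', prepend. Next row=LF[8]=10
  step 13: row=10, L[10]='B', prepend. Next row=LF[10]=11
Reversed output: BB220010C0A0$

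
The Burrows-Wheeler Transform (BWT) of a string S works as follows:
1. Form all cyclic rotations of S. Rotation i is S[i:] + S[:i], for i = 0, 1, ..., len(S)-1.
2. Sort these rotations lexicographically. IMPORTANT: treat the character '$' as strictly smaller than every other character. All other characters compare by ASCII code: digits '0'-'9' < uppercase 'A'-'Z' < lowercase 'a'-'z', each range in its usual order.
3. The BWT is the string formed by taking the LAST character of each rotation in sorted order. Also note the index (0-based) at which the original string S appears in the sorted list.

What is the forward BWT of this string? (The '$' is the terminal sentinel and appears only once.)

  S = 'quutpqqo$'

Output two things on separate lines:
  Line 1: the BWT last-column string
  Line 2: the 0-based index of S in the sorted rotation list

All 9 rotations (rotation i = S[i:]+S[:i]):
  rot[0] = quutpqqo$
  rot[1] = uutpqqo$q
  rot[2] = utpqqo$qu
  rot[3] = tpqqo$quu
  rot[4] = pqqo$quut
  rot[5] = qqo$quutp
  rot[6] = qo$quutpq
  rot[7] = o$quutpqq
  rot[8] = $quutpqqo
Sorted (with $ < everything):
  sorted[0] = $quutpqqo  (last char: 'o')
  sorted[1] = o$quutpqq  (last char: 'q')
  sorted[2] = pqqo$quut  (last char: 't')
  sorted[3] = qo$quutpq  (last char: 'q')
  sorted[4] = qqo$quutp  (last char: 'p')
  sorted[5] = quutpqqo$  (last char: '$')
  sorted[6] = tpqqo$quu  (last char: 'u')
  sorted[7] = utpqqo$qu  (last char: 'u')
  sorted[8] = uutpqqo$q  (last char: 'q')
Last column: oqtqp$uuq
Original string S is at sorted index 5

Answer: oqtqp$uuq
5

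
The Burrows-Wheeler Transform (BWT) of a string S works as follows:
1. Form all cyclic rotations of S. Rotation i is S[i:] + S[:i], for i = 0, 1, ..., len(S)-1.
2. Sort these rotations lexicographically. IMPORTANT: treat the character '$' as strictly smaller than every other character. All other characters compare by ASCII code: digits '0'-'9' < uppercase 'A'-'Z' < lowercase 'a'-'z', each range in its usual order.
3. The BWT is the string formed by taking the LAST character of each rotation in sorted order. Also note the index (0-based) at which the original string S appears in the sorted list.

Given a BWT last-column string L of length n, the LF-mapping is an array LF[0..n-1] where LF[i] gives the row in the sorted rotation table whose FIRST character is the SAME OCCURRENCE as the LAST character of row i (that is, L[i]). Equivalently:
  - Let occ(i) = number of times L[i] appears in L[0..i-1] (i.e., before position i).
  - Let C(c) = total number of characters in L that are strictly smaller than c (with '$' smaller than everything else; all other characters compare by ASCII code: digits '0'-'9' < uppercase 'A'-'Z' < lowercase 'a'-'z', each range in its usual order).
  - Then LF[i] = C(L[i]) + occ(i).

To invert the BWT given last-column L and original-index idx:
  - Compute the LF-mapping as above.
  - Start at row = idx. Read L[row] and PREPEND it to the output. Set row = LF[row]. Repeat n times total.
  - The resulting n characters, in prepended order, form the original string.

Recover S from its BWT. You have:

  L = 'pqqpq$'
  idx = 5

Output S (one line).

Answer: qqpqp$

Derivation:
LF mapping: 1 3 4 2 5 0
Walk LF starting at row 5, prepending L[row]:
  step 1: row=5, L[5]='$', prepend. Next row=LF[5]=0
  step 2: row=0, L[0]='p', prepend. Next row=LF[0]=1
  step 3: row=1, L[1]='q', prepend. Next row=LF[1]=3
  step 4: row=3, L[3]='p', prepend. Next row=LF[3]=2
  step 5: row=2, L[2]='q', prepend. Next row=LF[2]=4
  step 6: row=4, L[4]='q', prepend. Next row=LF[4]=5
Reversed output: qqpqp$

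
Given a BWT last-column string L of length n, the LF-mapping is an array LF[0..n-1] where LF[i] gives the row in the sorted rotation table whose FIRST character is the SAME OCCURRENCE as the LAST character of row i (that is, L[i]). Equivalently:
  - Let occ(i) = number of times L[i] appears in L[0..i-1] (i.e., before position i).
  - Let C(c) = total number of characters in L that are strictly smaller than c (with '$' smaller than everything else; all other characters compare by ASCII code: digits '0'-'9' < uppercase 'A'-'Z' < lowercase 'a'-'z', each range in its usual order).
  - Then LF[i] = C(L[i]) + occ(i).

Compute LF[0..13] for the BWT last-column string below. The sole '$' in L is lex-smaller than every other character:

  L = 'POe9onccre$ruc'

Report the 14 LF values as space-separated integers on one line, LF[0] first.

Char counts: '$':1, '9':1, 'O':1, 'P':1, 'c':3, 'e':2, 'n':1, 'o':1, 'r':2, 'u':1
C (first-col start): C('$')=0, C('9')=1, C('O')=2, C('P')=3, C('c')=4, C('e')=7, C('n')=9, C('o')=10, C('r')=11, C('u')=13
L[0]='P': occ=0, LF[0]=C('P')+0=3+0=3
L[1]='O': occ=0, LF[1]=C('O')+0=2+0=2
L[2]='e': occ=0, LF[2]=C('e')+0=7+0=7
L[3]='9': occ=0, LF[3]=C('9')+0=1+0=1
L[4]='o': occ=0, LF[4]=C('o')+0=10+0=10
L[5]='n': occ=0, LF[5]=C('n')+0=9+0=9
L[6]='c': occ=0, LF[6]=C('c')+0=4+0=4
L[7]='c': occ=1, LF[7]=C('c')+1=4+1=5
L[8]='r': occ=0, LF[8]=C('r')+0=11+0=11
L[9]='e': occ=1, LF[9]=C('e')+1=7+1=8
L[10]='$': occ=0, LF[10]=C('$')+0=0+0=0
L[11]='r': occ=1, LF[11]=C('r')+1=11+1=12
L[12]='u': occ=0, LF[12]=C('u')+0=13+0=13
L[13]='c': occ=2, LF[13]=C('c')+2=4+2=6

Answer: 3 2 7 1 10 9 4 5 11 8 0 12 13 6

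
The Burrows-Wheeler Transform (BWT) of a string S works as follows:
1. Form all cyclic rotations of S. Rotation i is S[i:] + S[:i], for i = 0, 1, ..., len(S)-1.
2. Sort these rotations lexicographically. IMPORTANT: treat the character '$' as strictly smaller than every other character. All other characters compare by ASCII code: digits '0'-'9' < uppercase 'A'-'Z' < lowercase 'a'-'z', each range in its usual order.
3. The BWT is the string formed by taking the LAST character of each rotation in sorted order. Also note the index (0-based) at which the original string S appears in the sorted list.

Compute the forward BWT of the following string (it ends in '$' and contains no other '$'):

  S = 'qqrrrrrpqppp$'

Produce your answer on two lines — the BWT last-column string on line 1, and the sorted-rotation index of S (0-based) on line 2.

Answer: pppqrp$qrrrrq
6

Derivation:
All 13 rotations (rotation i = S[i:]+S[:i]):
  rot[0] = qqrrrrrpqppp$
  rot[1] = qrrrrrpqppp$q
  rot[2] = rrrrrpqppp$qq
  rot[3] = rrrrpqppp$qqr
  rot[4] = rrrpqppp$qqrr
  rot[5] = rrpqppp$qqrrr
  rot[6] = rpqppp$qqrrrr
  rot[7] = pqppp$qqrrrrr
  rot[8] = qppp$qqrrrrrp
  rot[9] = ppp$qqrrrrrpq
  rot[10] = pp$qqrrrrrpqp
  rot[11] = p$qqrrrrrpqpp
  rot[12] = $qqrrrrrpqppp
Sorted (with $ < everything):
  sorted[0] = $qqrrrrrpqppp  (last char: 'p')
  sorted[1] = p$qqrrrrrpqpp  (last char: 'p')
  sorted[2] = pp$qqrrrrrpqp  (last char: 'p')
  sorted[3] = ppp$qqrrrrrpq  (last char: 'q')
  sorted[4] = pqppp$qqrrrrr  (last char: 'r')
  sorted[5] = qppp$qqrrrrrp  (last char: 'p')
  sorted[6] = qqrrrrrpqppp$  (last char: '$')
  sorted[7] = qrrrrrpqppp$q  (last char: 'q')
  sorted[8] = rpqppp$qqrrrr  (last char: 'r')
  sorted[9] = rrpqppp$qqrrr  (last char: 'r')
  sorted[10] = rrrpqppp$qqrr  (last char: 'r')
  sorted[11] = rrrrpqppp$qqr  (last char: 'r')
  sorted[12] = rrrrrpqppp$qq  (last char: 'q')
Last column: pppqrp$qrrrrq
Original string S is at sorted index 6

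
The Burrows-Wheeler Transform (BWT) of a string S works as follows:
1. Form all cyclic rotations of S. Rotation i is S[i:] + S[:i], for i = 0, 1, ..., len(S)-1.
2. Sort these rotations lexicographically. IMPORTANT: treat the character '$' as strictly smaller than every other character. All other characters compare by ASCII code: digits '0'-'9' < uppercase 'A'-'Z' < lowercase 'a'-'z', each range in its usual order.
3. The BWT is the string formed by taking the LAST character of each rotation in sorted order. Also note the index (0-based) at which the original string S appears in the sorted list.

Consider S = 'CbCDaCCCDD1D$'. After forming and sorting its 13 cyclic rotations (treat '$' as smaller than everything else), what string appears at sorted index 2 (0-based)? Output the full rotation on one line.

All 13 rotations (rotation i = S[i:]+S[:i]):
  rot[0] = CbCDaCCCDD1D$
  rot[1] = bCDaCCCDD1D$C
  rot[2] = CDaCCCDD1D$Cb
  rot[3] = DaCCCDD1D$CbC
  rot[4] = aCCCDD1D$CbCD
  rot[5] = CCCDD1D$CbCDa
  rot[6] = CCDD1D$CbCDaC
  rot[7] = CDD1D$CbCDaCC
  rot[8] = DD1D$CbCDaCCC
  rot[9] = D1D$CbCDaCCCD
  rot[10] = 1D$CbCDaCCCDD
  rot[11] = D$CbCDaCCCDD1
  rot[12] = $CbCDaCCCDD1D
Sorted (with $ < everything):
  sorted[0] = $CbCDaCCCDD1D
  sorted[1] = 1D$CbCDaCCCDD
  sorted[2] = CCCDD1D$CbCDa
  sorted[3] = CCDD1D$CbCDaC
  sorted[4] = CDD1D$CbCDaCC
  sorted[5] = CDaCCCDD1D$Cb
  sorted[6] = CbCDaCCCDD1D$
  sorted[7] = D$CbCDaCCCDD1
  sorted[8] = D1D$CbCDaCCCD
  sorted[9] = DD1D$CbCDaCCC
  sorted[10] = DaCCCDD1D$CbC
  sorted[11] = aCCCDD1D$CbCD
  sorted[12] = bCDaCCCDD1D$C
sorted[2] = CCCDD1D$CbCDa

Answer: CCCDD1D$CbCDa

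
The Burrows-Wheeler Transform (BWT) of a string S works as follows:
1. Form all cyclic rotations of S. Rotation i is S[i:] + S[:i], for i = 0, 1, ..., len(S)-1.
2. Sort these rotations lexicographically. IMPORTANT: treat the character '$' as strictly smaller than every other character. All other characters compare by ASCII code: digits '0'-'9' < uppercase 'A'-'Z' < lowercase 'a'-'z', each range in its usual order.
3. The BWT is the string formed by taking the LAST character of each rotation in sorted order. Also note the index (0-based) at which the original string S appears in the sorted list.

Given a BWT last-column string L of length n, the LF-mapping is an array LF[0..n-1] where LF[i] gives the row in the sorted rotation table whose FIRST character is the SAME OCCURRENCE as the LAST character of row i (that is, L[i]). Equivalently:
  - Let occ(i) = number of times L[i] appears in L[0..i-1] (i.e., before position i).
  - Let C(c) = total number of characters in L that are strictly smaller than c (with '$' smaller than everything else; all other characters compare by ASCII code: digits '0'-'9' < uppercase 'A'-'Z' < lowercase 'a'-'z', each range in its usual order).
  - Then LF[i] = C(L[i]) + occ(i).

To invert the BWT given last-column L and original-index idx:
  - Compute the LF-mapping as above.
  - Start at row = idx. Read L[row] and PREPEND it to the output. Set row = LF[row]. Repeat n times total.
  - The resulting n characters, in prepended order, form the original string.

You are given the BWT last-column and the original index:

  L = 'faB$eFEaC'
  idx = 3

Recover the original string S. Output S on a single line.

Answer: EaeFaBCf$

Derivation:
LF mapping: 8 5 1 0 7 4 3 6 2
Walk LF starting at row 3, prepending L[row]:
  step 1: row=3, L[3]='$', prepend. Next row=LF[3]=0
  step 2: row=0, L[0]='f', prepend. Next row=LF[0]=8
  step 3: row=8, L[8]='C', prepend. Next row=LF[8]=2
  step 4: row=2, L[2]='B', prepend. Next row=LF[2]=1
  step 5: row=1, L[1]='a', prepend. Next row=LF[1]=5
  step 6: row=5, L[5]='F', prepend. Next row=LF[5]=4
  step 7: row=4, L[4]='e', prepend. Next row=LF[4]=7
  step 8: row=7, L[7]='a', prepend. Next row=LF[7]=6
  step 9: row=6, L[6]='E', prepend. Next row=LF[6]=3
Reversed output: EaeFaBCf$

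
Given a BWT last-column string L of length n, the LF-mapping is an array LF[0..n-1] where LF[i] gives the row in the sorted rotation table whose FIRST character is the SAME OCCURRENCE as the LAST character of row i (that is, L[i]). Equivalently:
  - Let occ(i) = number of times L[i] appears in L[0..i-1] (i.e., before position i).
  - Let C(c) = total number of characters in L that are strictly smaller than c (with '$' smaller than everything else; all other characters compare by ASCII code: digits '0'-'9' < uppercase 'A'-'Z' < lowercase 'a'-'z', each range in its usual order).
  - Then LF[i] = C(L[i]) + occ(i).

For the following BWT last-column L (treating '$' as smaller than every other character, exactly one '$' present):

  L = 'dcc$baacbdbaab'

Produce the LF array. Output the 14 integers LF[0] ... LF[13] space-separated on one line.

Char counts: '$':1, 'a':4, 'b':4, 'c':3, 'd':2
C (first-col start): C('$')=0, C('a')=1, C('b')=5, C('c')=9, C('d')=12
L[0]='d': occ=0, LF[0]=C('d')+0=12+0=12
L[1]='c': occ=0, LF[1]=C('c')+0=9+0=9
L[2]='c': occ=1, LF[2]=C('c')+1=9+1=10
L[3]='$': occ=0, LF[3]=C('$')+0=0+0=0
L[4]='b': occ=0, LF[4]=C('b')+0=5+0=5
L[5]='a': occ=0, LF[5]=C('a')+0=1+0=1
L[6]='a': occ=1, LF[6]=C('a')+1=1+1=2
L[7]='c': occ=2, LF[7]=C('c')+2=9+2=11
L[8]='b': occ=1, LF[8]=C('b')+1=5+1=6
L[9]='d': occ=1, LF[9]=C('d')+1=12+1=13
L[10]='b': occ=2, LF[10]=C('b')+2=5+2=7
L[11]='a': occ=2, LF[11]=C('a')+2=1+2=3
L[12]='a': occ=3, LF[12]=C('a')+3=1+3=4
L[13]='b': occ=3, LF[13]=C('b')+3=5+3=8

Answer: 12 9 10 0 5 1 2 11 6 13 7 3 4 8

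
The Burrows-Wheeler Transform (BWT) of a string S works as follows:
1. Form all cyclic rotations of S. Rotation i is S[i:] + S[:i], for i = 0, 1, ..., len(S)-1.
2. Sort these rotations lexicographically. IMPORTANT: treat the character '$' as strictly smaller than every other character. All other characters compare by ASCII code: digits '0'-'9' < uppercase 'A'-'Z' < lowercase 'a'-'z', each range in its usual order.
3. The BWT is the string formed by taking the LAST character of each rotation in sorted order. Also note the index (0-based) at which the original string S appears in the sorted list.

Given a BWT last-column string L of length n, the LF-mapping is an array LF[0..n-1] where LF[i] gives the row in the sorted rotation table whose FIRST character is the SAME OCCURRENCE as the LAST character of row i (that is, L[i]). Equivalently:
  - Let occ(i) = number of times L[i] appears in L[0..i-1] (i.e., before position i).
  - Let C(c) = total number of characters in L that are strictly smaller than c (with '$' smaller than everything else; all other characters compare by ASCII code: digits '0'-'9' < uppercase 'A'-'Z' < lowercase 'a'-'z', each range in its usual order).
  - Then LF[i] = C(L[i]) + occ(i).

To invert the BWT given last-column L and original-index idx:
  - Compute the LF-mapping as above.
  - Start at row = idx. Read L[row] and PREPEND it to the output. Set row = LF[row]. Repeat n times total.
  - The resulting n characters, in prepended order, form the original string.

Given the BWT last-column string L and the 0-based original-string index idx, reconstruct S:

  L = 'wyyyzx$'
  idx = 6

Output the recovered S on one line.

LF mapping: 1 3 4 5 6 2 0
Walk LF starting at row 6, prepending L[row]:
  step 1: row=6, L[6]='$', prepend. Next row=LF[6]=0
  step 2: row=0, L[0]='w', prepend. Next row=LF[0]=1
  step 3: row=1, L[1]='y', prepend. Next row=LF[1]=3
  step 4: row=3, L[3]='y', prepend. Next row=LF[3]=5
  step 5: row=5, L[5]='x', prepend. Next row=LF[5]=2
  step 6: row=2, L[2]='y', prepend. Next row=LF[2]=4
  step 7: row=4, L[4]='z', prepend. Next row=LF[4]=6
Reversed output: zyxyyw$

Answer: zyxyyw$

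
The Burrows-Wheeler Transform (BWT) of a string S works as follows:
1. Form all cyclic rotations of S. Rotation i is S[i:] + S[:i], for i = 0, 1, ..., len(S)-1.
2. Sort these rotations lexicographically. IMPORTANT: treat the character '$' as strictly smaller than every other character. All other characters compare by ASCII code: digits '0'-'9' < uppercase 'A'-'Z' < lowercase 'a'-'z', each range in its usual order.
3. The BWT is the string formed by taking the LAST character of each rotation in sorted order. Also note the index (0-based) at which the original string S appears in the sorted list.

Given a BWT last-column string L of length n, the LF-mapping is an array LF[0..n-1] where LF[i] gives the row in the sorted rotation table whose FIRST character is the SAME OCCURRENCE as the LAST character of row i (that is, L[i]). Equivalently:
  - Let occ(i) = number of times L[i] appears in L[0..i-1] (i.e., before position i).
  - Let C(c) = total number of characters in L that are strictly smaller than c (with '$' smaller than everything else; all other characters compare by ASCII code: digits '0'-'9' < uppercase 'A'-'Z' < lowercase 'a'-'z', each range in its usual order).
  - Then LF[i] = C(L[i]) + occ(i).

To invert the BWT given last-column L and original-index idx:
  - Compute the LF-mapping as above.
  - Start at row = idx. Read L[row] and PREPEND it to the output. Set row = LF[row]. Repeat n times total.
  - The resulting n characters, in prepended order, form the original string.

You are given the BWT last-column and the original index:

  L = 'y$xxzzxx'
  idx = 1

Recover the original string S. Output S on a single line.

LF mapping: 5 0 1 2 6 7 3 4
Walk LF starting at row 1, prepending L[row]:
  step 1: row=1, L[1]='$', prepend. Next row=LF[1]=0
  step 2: row=0, L[0]='y', prepend. Next row=LF[0]=5
  step 3: row=5, L[5]='z', prepend. Next row=LF[5]=7
  step 4: row=7, L[7]='x', prepend. Next row=LF[7]=4
  step 5: row=4, L[4]='z', prepend. Next row=LF[4]=6
  step 6: row=6, L[6]='x', prepend. Next row=LF[6]=3
  step 7: row=3, L[3]='x', prepend. Next row=LF[3]=2
  step 8: row=2, L[2]='x', prepend. Next row=LF[2]=1
Reversed output: xxxzxzy$

Answer: xxxzxzy$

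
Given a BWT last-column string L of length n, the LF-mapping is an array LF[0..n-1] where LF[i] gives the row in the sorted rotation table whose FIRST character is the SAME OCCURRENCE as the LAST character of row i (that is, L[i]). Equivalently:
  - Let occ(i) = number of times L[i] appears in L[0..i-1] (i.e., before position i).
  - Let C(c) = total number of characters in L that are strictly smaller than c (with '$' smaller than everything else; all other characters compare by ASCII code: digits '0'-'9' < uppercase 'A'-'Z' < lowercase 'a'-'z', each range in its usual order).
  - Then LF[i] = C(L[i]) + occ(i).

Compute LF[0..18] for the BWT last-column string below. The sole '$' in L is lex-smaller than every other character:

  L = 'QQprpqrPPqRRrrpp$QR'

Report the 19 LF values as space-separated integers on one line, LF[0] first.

Char counts: '$':1, 'P':2, 'Q':3, 'R':3, 'p':4, 'q':2, 'r':4
C (first-col start): C('$')=0, C('P')=1, C('Q')=3, C('R')=6, C('p')=9, C('q')=13, C('r')=15
L[0]='Q': occ=0, LF[0]=C('Q')+0=3+0=3
L[1]='Q': occ=1, LF[1]=C('Q')+1=3+1=4
L[2]='p': occ=0, LF[2]=C('p')+0=9+0=9
L[3]='r': occ=0, LF[3]=C('r')+0=15+0=15
L[4]='p': occ=1, LF[4]=C('p')+1=9+1=10
L[5]='q': occ=0, LF[5]=C('q')+0=13+0=13
L[6]='r': occ=1, LF[6]=C('r')+1=15+1=16
L[7]='P': occ=0, LF[7]=C('P')+0=1+0=1
L[8]='P': occ=1, LF[8]=C('P')+1=1+1=2
L[9]='q': occ=1, LF[9]=C('q')+1=13+1=14
L[10]='R': occ=0, LF[10]=C('R')+0=6+0=6
L[11]='R': occ=1, LF[11]=C('R')+1=6+1=7
L[12]='r': occ=2, LF[12]=C('r')+2=15+2=17
L[13]='r': occ=3, LF[13]=C('r')+3=15+3=18
L[14]='p': occ=2, LF[14]=C('p')+2=9+2=11
L[15]='p': occ=3, LF[15]=C('p')+3=9+3=12
L[16]='$': occ=0, LF[16]=C('$')+0=0+0=0
L[17]='Q': occ=2, LF[17]=C('Q')+2=3+2=5
L[18]='R': occ=2, LF[18]=C('R')+2=6+2=8

Answer: 3 4 9 15 10 13 16 1 2 14 6 7 17 18 11 12 0 5 8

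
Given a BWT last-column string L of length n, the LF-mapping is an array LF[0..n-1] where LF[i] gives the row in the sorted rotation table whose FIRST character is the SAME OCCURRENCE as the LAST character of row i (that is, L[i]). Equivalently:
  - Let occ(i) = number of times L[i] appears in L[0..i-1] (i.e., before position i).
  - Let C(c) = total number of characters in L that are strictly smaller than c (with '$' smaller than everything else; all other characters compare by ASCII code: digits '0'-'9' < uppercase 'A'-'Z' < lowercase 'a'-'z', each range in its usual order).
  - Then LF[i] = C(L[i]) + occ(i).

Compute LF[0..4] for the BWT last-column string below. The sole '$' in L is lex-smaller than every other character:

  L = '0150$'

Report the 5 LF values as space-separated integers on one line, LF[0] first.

Answer: 1 3 4 2 0

Derivation:
Char counts: '$':1, '0':2, '1':1, '5':1
C (first-col start): C('$')=0, C('0')=1, C('1')=3, C('5')=4
L[0]='0': occ=0, LF[0]=C('0')+0=1+0=1
L[1]='1': occ=0, LF[1]=C('1')+0=3+0=3
L[2]='5': occ=0, LF[2]=C('5')+0=4+0=4
L[3]='0': occ=1, LF[3]=C('0')+1=1+1=2
L[4]='$': occ=0, LF[4]=C('$')+0=0+0=0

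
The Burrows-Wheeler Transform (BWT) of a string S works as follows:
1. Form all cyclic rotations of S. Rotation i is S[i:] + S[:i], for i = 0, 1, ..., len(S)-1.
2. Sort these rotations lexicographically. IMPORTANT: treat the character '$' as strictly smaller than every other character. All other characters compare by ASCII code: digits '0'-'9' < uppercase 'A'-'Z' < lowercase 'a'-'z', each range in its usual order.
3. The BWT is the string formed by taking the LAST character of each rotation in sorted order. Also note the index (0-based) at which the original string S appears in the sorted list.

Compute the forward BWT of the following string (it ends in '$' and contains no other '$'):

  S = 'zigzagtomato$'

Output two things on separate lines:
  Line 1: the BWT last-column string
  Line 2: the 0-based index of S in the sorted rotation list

All 13 rotations (rotation i = S[i:]+S[:i]):
  rot[0] = zigzagtomato$
  rot[1] = igzagtomato$z
  rot[2] = gzagtomato$zi
  rot[3] = zagtomato$zig
  rot[4] = agtomato$zigz
  rot[5] = gtomato$zigza
  rot[6] = tomato$zigzag
  rot[7] = omato$zigzagt
  rot[8] = mato$zigzagto
  rot[9] = ato$zigzagtom
  rot[10] = to$zigzagtoma
  rot[11] = o$zigzagtomat
  rot[12] = $zigzagtomato
Sorted (with $ < everything):
  sorted[0] = $zigzagtomato  (last char: 'o')
  sorted[1] = agtomato$zigz  (last char: 'z')
  sorted[2] = ato$zigzagtom  (last char: 'm')
  sorted[3] = gtomato$zigza  (last char: 'a')
  sorted[4] = gzagtomato$zi  (last char: 'i')
  sorted[5] = igzagtomato$z  (last char: 'z')
  sorted[6] = mato$zigzagto  (last char: 'o')
  sorted[7] = o$zigzagtomat  (last char: 't')
  sorted[8] = omato$zigzagt  (last char: 't')
  sorted[9] = to$zigzagtoma  (last char: 'a')
  sorted[10] = tomato$zigzag  (last char: 'g')
  sorted[11] = zagtomato$zig  (last char: 'g')
  sorted[12] = zigzagtomato$  (last char: '$')
Last column: ozmaizottagg$
Original string S is at sorted index 12

Answer: ozmaizottagg$
12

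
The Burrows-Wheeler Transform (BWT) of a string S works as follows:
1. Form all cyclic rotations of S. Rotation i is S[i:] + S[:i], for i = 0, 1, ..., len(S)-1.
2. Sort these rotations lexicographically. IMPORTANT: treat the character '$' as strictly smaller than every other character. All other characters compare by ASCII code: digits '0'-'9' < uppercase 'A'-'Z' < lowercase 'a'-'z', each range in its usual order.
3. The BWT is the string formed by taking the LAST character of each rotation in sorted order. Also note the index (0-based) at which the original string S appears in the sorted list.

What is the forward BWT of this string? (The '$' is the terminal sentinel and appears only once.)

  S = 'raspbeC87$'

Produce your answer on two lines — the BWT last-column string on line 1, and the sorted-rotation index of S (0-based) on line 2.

All 10 rotations (rotation i = S[i:]+S[:i]):
  rot[0] = raspbeC87$
  rot[1] = aspbeC87$r
  rot[2] = spbeC87$ra
  rot[3] = pbeC87$ras
  rot[4] = beC87$rasp
  rot[5] = eC87$raspb
  rot[6] = C87$raspbe
  rot[7] = 87$raspbeC
  rot[8] = 7$raspbeC8
  rot[9] = $raspbeC87
Sorted (with $ < everything):
  sorted[0] = $raspbeC87  (last char: '7')
  sorted[1] = 7$raspbeC8  (last char: '8')
  sorted[2] = 87$raspbeC  (last char: 'C')
  sorted[3] = C87$raspbe  (last char: 'e')
  sorted[4] = aspbeC87$r  (last char: 'r')
  sorted[5] = beC87$rasp  (last char: 'p')
  sorted[6] = eC87$raspb  (last char: 'b')
  sorted[7] = pbeC87$ras  (last char: 's')
  sorted[8] = raspbeC87$  (last char: '$')
  sorted[9] = spbeC87$ra  (last char: 'a')
Last column: 78Cerpbs$a
Original string S is at sorted index 8

Answer: 78Cerpbs$a
8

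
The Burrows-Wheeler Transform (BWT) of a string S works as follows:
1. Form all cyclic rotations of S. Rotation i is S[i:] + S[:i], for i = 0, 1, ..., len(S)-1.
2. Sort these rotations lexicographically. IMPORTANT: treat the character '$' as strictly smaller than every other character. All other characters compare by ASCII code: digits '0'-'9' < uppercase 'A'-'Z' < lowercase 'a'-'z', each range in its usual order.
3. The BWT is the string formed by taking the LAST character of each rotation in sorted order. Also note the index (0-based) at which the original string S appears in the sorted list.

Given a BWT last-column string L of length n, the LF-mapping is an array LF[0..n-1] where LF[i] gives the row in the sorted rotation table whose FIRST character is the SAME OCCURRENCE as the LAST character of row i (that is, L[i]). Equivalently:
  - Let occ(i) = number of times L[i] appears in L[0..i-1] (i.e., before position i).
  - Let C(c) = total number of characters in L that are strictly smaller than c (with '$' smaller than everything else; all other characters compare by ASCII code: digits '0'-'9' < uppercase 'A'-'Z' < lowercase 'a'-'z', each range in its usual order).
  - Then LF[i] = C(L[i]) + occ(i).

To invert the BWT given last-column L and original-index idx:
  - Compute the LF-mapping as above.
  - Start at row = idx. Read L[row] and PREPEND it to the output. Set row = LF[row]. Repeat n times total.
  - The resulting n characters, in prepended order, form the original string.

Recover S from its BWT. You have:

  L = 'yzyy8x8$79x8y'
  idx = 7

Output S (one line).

Answer: xy8x9y88yz7y$

Derivation:
LF mapping: 8 12 9 10 2 6 3 0 1 5 7 4 11
Walk LF starting at row 7, prepending L[row]:
  step 1: row=7, L[7]='$', prepend. Next row=LF[7]=0
  step 2: row=0, L[0]='y', prepend. Next row=LF[0]=8
  step 3: row=8, L[8]='7', prepend. Next row=LF[8]=1
  step 4: row=1, L[1]='z', prepend. Next row=LF[1]=12
  step 5: row=12, L[12]='y', prepend. Next row=LF[12]=11
  step 6: row=11, L[11]='8', prepend. Next row=LF[11]=4
  step 7: row=4, L[4]='8', prepend. Next row=LF[4]=2
  step 8: row=2, L[2]='y', prepend. Next row=LF[2]=9
  step 9: row=9, L[9]='9', prepend. Next row=LF[9]=5
  step 10: row=5, L[5]='x', prepend. Next row=LF[5]=6
  step 11: row=6, L[6]='8', prepend. Next row=LF[6]=3
  step 12: row=3, L[3]='y', prepend. Next row=LF[3]=10
  step 13: row=10, L[10]='x', prepend. Next row=LF[10]=7
Reversed output: xy8x9y88yz7y$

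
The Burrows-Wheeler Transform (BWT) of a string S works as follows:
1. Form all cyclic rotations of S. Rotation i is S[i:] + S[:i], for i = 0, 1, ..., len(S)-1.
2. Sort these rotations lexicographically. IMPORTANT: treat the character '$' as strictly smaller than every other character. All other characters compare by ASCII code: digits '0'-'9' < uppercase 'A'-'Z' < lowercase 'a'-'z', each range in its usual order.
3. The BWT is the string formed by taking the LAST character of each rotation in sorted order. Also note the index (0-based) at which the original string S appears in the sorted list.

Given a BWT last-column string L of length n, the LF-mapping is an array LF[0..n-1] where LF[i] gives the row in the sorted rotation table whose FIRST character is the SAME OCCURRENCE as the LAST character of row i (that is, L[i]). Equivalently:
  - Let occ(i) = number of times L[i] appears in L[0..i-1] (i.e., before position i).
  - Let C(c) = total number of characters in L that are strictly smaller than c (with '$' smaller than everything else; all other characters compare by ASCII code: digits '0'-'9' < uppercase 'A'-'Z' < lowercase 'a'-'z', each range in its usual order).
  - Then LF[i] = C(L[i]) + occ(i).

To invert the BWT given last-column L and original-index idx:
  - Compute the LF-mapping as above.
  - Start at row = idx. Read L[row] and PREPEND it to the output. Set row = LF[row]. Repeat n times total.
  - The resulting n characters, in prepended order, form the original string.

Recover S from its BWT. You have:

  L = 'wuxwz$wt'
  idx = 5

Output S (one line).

Answer: wxutzww$

Derivation:
LF mapping: 3 2 6 4 7 0 5 1
Walk LF starting at row 5, prepending L[row]:
  step 1: row=5, L[5]='$', prepend. Next row=LF[5]=0
  step 2: row=0, L[0]='w', prepend. Next row=LF[0]=3
  step 3: row=3, L[3]='w', prepend. Next row=LF[3]=4
  step 4: row=4, L[4]='z', prepend. Next row=LF[4]=7
  step 5: row=7, L[7]='t', prepend. Next row=LF[7]=1
  step 6: row=1, L[1]='u', prepend. Next row=LF[1]=2
  step 7: row=2, L[2]='x', prepend. Next row=LF[2]=6
  step 8: row=6, L[6]='w', prepend. Next row=LF[6]=5
Reversed output: wxutzww$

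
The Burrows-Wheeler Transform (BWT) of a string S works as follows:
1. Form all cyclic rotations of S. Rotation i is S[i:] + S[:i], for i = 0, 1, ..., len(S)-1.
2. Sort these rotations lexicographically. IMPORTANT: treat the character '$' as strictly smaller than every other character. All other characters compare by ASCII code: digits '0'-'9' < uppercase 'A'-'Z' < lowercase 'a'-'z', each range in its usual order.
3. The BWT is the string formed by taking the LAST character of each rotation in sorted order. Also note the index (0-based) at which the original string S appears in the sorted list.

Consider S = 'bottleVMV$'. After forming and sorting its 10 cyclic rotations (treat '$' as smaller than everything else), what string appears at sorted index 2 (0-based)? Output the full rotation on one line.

All 10 rotations (rotation i = S[i:]+S[:i]):
  rot[0] = bottleVMV$
  rot[1] = ottleVMV$b
  rot[2] = ttleVMV$bo
  rot[3] = tleVMV$bot
  rot[4] = leVMV$bott
  rot[5] = eVMV$bottl
  rot[6] = VMV$bottle
  rot[7] = MV$bottleV
  rot[8] = V$bottleVM
  rot[9] = $bottleVMV
Sorted (with $ < everything):
  sorted[0] = $bottleVMV
  sorted[1] = MV$bottleV
  sorted[2] = V$bottleVM
  sorted[3] = VMV$bottle
  sorted[4] = bottleVMV$
  sorted[5] = eVMV$bottl
  sorted[6] = leVMV$bott
  sorted[7] = ottleVMV$b
  sorted[8] = tleVMV$bot
  sorted[9] = ttleVMV$bo
sorted[2] = V$bottleVM

Answer: V$bottleVM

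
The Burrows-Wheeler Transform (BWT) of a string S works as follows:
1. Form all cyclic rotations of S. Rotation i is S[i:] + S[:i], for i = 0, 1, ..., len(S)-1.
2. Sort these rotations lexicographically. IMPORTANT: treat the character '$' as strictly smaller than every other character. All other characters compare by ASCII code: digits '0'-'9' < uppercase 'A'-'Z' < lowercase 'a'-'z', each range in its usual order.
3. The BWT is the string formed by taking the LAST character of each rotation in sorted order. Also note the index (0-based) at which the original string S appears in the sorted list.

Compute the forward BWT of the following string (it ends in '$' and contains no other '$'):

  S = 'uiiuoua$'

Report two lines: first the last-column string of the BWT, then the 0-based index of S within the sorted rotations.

All 8 rotations (rotation i = S[i:]+S[:i]):
  rot[0] = uiiuoua$
  rot[1] = iiuoua$u
  rot[2] = iuoua$ui
  rot[3] = uoua$uii
  rot[4] = oua$uiiu
  rot[5] = ua$uiiuo
  rot[6] = a$uiiuou
  rot[7] = $uiiuoua
Sorted (with $ < everything):
  sorted[0] = $uiiuoua  (last char: 'a')
  sorted[1] = a$uiiuou  (last char: 'u')
  sorted[2] = iiuoua$u  (last char: 'u')
  sorted[3] = iuoua$ui  (last char: 'i')
  sorted[4] = oua$uiiu  (last char: 'u')
  sorted[5] = ua$uiiuo  (last char: 'o')
  sorted[6] = uiiuoua$  (last char: '$')
  sorted[7] = uoua$uii  (last char: 'i')
Last column: auuiuo$i
Original string S is at sorted index 6

Answer: auuiuo$i
6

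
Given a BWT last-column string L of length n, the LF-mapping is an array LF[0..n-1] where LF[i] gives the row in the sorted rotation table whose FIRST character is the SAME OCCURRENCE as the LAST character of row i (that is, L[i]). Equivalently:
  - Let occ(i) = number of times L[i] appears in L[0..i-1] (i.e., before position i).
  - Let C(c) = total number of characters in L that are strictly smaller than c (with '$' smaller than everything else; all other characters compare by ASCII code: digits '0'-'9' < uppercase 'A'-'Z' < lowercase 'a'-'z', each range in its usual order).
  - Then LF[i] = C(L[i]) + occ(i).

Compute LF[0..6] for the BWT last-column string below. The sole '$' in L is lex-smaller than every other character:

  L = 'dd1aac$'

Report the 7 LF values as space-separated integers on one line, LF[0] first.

Answer: 5 6 1 2 3 4 0

Derivation:
Char counts: '$':1, '1':1, 'a':2, 'c':1, 'd':2
C (first-col start): C('$')=0, C('1')=1, C('a')=2, C('c')=4, C('d')=5
L[0]='d': occ=0, LF[0]=C('d')+0=5+0=5
L[1]='d': occ=1, LF[1]=C('d')+1=5+1=6
L[2]='1': occ=0, LF[2]=C('1')+0=1+0=1
L[3]='a': occ=0, LF[3]=C('a')+0=2+0=2
L[4]='a': occ=1, LF[4]=C('a')+1=2+1=3
L[5]='c': occ=0, LF[5]=C('c')+0=4+0=4
L[6]='$': occ=0, LF[6]=C('$')+0=0+0=0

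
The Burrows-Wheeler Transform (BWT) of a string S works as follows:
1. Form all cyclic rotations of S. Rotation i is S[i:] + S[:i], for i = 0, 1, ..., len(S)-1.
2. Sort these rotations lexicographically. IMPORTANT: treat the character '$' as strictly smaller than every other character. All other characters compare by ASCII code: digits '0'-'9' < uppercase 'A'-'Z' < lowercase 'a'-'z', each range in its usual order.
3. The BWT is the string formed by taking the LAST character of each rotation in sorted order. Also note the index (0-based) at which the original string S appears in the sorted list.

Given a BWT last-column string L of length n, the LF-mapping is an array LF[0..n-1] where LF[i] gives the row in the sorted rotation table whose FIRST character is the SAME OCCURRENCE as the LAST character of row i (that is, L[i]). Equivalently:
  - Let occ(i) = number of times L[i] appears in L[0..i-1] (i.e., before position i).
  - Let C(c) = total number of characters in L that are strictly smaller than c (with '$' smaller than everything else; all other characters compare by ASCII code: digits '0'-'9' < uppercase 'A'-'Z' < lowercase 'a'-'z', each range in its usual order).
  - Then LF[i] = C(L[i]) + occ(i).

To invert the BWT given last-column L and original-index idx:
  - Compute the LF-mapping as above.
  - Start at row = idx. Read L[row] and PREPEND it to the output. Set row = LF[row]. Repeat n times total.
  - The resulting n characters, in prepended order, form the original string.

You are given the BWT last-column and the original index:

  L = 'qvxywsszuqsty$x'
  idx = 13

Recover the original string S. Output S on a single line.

Answer: yyssxqwstxzuvq$

Derivation:
LF mapping: 1 8 10 12 9 3 4 14 7 2 5 6 13 0 11
Walk LF starting at row 13, prepending L[row]:
  step 1: row=13, L[13]='$', prepend. Next row=LF[13]=0
  step 2: row=0, L[0]='q', prepend. Next row=LF[0]=1
  step 3: row=1, L[1]='v', prepend. Next row=LF[1]=8
  step 4: row=8, L[8]='u', prepend. Next row=LF[8]=7
  step 5: row=7, L[7]='z', prepend. Next row=LF[7]=14
  step 6: row=14, L[14]='x', prepend. Next row=LF[14]=11
  step 7: row=11, L[11]='t', prepend. Next row=LF[11]=6
  step 8: row=6, L[6]='s', prepend. Next row=LF[6]=4
  step 9: row=4, L[4]='w', prepend. Next row=LF[4]=9
  step 10: row=9, L[9]='q', prepend. Next row=LF[9]=2
  step 11: row=2, L[2]='x', prepend. Next row=LF[2]=10
  step 12: row=10, L[10]='s', prepend. Next row=LF[10]=5
  step 13: row=5, L[5]='s', prepend. Next row=LF[5]=3
  step 14: row=3, L[3]='y', prepend. Next row=LF[3]=12
  step 15: row=12, L[12]='y', prepend. Next row=LF[12]=13
Reversed output: yyssxqwstxzuvq$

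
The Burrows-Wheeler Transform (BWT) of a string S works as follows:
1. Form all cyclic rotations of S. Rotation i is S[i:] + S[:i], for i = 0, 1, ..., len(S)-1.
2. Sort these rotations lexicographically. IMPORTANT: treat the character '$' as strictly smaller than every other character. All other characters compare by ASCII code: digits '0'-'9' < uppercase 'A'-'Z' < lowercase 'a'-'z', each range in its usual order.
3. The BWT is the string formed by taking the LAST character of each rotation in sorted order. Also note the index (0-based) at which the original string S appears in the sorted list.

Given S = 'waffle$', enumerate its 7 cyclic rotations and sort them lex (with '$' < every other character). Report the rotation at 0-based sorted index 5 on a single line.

Answer: le$waff

Derivation:
All 7 rotations (rotation i = S[i:]+S[:i]):
  rot[0] = waffle$
  rot[1] = affle$w
  rot[2] = ffle$wa
  rot[3] = fle$waf
  rot[4] = le$waff
  rot[5] = e$waffl
  rot[6] = $waffle
Sorted (with $ < everything):
  sorted[0] = $waffle
  sorted[1] = affle$w
  sorted[2] = e$waffl
  sorted[3] = ffle$wa
  sorted[4] = fle$waf
  sorted[5] = le$waff
  sorted[6] = waffle$
sorted[5] = le$waff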